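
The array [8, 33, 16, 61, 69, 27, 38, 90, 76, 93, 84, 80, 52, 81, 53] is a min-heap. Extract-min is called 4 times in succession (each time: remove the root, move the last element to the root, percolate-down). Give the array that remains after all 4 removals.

[38, 53, 52, 61, 69, 80, 81, 90, 76, 93, 84]

extract-min #1 returns 8:
  remove root 8; move last element 53 to root → [53, 33, 16, 61, 69, 27, 38, 90, 76, 93, 84, 80, 52, 81]
  53 vs smaller child 16 at index 2, swap → [16, 33, 53, 61, 69, 27, 38, 90, 76, 93, 84, 80, 52, 81]
  53 vs smaller child 27 at index 5, swap → [16, 33, 27, 61, 69, 53, 38, 90, 76, 93, 84, 80, 52, 81]
  53 vs smaller child 52 at index 12, swap → [16, 33, 27, 61, 69, 52, 38, 90, 76, 93, 84, 80, 53, 81]
extract-min #2 returns 16:
  remove root 16; move last element 81 to root → [81, 33, 27, 61, 69, 52, 38, 90, 76, 93, 84, 80, 53]
  81 vs smaller child 27 at index 2, swap → [27, 33, 81, 61, 69, 52, 38, 90, 76, 93, 84, 80, 53]
  81 vs smaller child 38 at index 6, swap → [27, 33, 38, 61, 69, 52, 81, 90, 76, 93, 84, 80, 53]
extract-min #3 returns 27:
  remove root 27; move last element 53 to root → [53, 33, 38, 61, 69, 52, 81, 90, 76, 93, 84, 80]
  53 vs smaller child 33 at index 1, swap → [33, 53, 38, 61, 69, 52, 81, 90, 76, 93, 84, 80]
extract-min #4 returns 33:
  remove root 33; move last element 80 to root → [80, 53, 38, 61, 69, 52, 81, 90, 76, 93, 84]
  80 vs smaller child 38 at index 2, swap → [38, 53, 80, 61, 69, 52, 81, 90, 76, 93, 84]
  80 vs smaller child 52 at index 5, swap → [38, 53, 52, 61, 69, 80, 81, 90, 76, 93, 84]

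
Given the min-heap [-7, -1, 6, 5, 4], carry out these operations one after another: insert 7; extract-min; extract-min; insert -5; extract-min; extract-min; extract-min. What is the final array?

[6, 7]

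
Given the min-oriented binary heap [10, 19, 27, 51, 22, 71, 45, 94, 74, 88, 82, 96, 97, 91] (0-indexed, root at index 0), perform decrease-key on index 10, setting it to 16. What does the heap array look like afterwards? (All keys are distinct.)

[10, 16, 27, 51, 19, 71, 45, 94, 74, 88, 22, 96, 97, 91]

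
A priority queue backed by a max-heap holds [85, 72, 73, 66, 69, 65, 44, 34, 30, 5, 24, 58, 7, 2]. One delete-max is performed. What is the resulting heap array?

[73, 72, 65, 66, 69, 58, 44, 34, 30, 5, 24, 2, 7]

remove root 85; move last element 2 to root → [2, 72, 73, 66, 69, 65, 44, 34, 30, 5, 24, 58, 7]
2 vs larger child 73 at index 2, swap → [73, 72, 2, 66, 69, 65, 44, 34, 30, 5, 24, 58, 7]
2 vs larger child 65 at index 5, swap → [73, 72, 65, 66, 69, 2, 44, 34, 30, 5, 24, 58, 7]
2 vs larger child 58 at index 11, swap → [73, 72, 65, 66, 69, 58, 44, 34, 30, 5, 24, 2, 7]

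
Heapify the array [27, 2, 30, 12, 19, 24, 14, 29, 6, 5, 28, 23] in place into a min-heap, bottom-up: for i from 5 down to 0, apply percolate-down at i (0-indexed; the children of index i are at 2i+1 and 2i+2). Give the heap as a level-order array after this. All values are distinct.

[2, 5, 14, 6, 19, 23, 30, 29, 12, 27, 28, 24]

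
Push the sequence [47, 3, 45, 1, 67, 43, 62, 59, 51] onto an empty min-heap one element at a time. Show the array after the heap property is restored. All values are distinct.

[1, 3, 43, 47, 67, 45, 62, 59, 51]

Insert 47:
  append 47 at index 0 → [47] (no swap needed)
Insert 3:
  append 3 at index 1 → [47, 3]
  3 < parent 47 at index 0, swap → [3, 47]
Insert 45:
  append 45 at index 2 → [3, 47, 45] (no swap needed)
Insert 1:
  append 1 at index 3 → [3, 47, 45, 1]
  1 < parent 47 at index 1, swap → [3, 1, 45, 47]
  1 < parent 3 at index 0, swap → [1, 3, 45, 47]
Insert 67:
  append 67 at index 4 → [1, 3, 45, 47, 67] (no swap needed)
Insert 43:
  append 43 at index 5 → [1, 3, 45, 47, 67, 43]
  43 < parent 45 at index 2, swap → [1, 3, 43, 47, 67, 45]
Insert 62:
  append 62 at index 6 → [1, 3, 43, 47, 67, 45, 62] (no swap needed)
Insert 59:
  append 59 at index 7 → [1, 3, 43, 47, 67, 45, 62, 59] (no swap needed)
Insert 51:
  append 51 at index 8 → [1, 3, 43, 47, 67, 45, 62, 59, 51] (no swap needed)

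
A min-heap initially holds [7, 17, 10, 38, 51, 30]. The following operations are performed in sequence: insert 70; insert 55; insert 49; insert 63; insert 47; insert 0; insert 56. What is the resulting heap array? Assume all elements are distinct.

insert 70:
  append 70 at index 6 → [7, 17, 10, 38, 51, 30, 70] (no swap needed)
insert 55:
  append 55 at index 7 → [7, 17, 10, 38, 51, 30, 70, 55] (no swap needed)
insert 49:
  append 49 at index 8 → [7, 17, 10, 38, 51, 30, 70, 55, 49] (no swap needed)
insert 63:
  append 63 at index 9 → [7, 17, 10, 38, 51, 30, 70, 55, 49, 63] (no swap needed)
insert 47:
  append 47 at index 10 → [7, 17, 10, 38, 51, 30, 70, 55, 49, 63, 47]
  47 < parent 51 at index 4, swap → [7, 17, 10, 38, 47, 30, 70, 55, 49, 63, 51]
insert 0:
  append 0 at index 11 → [7, 17, 10, 38, 47, 30, 70, 55, 49, 63, 51, 0]
  0 < parent 30 at index 5, swap → [7, 17, 10, 38, 47, 0, 70, 55, 49, 63, 51, 30]
  0 < parent 10 at index 2, swap → [7, 17, 0, 38, 47, 10, 70, 55, 49, 63, 51, 30]
  0 < parent 7 at index 0, swap → [0, 17, 7, 38, 47, 10, 70, 55, 49, 63, 51, 30]
insert 56:
  append 56 at index 12 → [0, 17, 7, 38, 47, 10, 70, 55, 49, 63, 51, 30, 56] (no swap needed)

[0, 17, 7, 38, 47, 10, 70, 55, 49, 63, 51, 30, 56]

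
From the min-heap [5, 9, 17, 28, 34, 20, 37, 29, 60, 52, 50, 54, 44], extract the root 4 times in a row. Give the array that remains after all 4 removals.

[28, 29, 37, 44, 34, 54, 50, 52, 60]

extract-min #1 returns 5:
  remove root 5; move last element 44 to root → [44, 9, 17, 28, 34, 20, 37, 29, 60, 52, 50, 54]
  44 vs smaller child 9 at index 1, swap → [9, 44, 17, 28, 34, 20, 37, 29, 60, 52, 50, 54]
  44 vs smaller child 28 at index 3, swap → [9, 28, 17, 44, 34, 20, 37, 29, 60, 52, 50, 54]
  44 vs smaller child 29 at index 7, swap → [9, 28, 17, 29, 34, 20, 37, 44, 60, 52, 50, 54]
extract-min #2 returns 9:
  remove root 9; move last element 54 to root → [54, 28, 17, 29, 34, 20, 37, 44, 60, 52, 50]
  54 vs smaller child 17 at index 2, swap → [17, 28, 54, 29, 34, 20, 37, 44, 60, 52, 50]
  54 vs smaller child 20 at index 5, swap → [17, 28, 20, 29, 34, 54, 37, 44, 60, 52, 50]
extract-min #3 returns 17:
  remove root 17; move last element 50 to root → [50, 28, 20, 29, 34, 54, 37, 44, 60, 52]
  50 vs smaller child 20 at index 2, swap → [20, 28, 50, 29, 34, 54, 37, 44, 60, 52]
  50 vs smaller child 37 at index 6, swap → [20, 28, 37, 29, 34, 54, 50, 44, 60, 52]
extract-min #4 returns 20:
  remove root 20; move last element 52 to root → [52, 28, 37, 29, 34, 54, 50, 44, 60]
  52 vs smaller child 28 at index 1, swap → [28, 52, 37, 29, 34, 54, 50, 44, 60]
  52 vs smaller child 29 at index 3, swap → [28, 29, 37, 52, 34, 54, 50, 44, 60]
  52 vs smaller child 44 at index 7, swap → [28, 29, 37, 44, 34, 54, 50, 52, 60]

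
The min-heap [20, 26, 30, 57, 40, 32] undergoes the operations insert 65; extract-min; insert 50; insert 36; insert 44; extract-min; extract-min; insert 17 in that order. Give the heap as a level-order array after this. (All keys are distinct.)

[17, 32, 44, 36, 65, 57, 50, 40]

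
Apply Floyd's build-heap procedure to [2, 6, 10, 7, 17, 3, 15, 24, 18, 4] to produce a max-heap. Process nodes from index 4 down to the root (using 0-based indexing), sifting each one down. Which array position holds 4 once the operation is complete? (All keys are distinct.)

sift down from index 4: already satisfies heap property
sift down from index 3:
  7 vs larger child 24 at index 7, swap → [2, 6, 10, 24, 17, 3, 15, 7, 18, 4]
sift down from index 2:
  10 vs larger child 15 at index 6, swap → [2, 6, 15, 24, 17, 3, 10, 7, 18, 4]
sift down from index 1:
  6 vs larger child 24 at index 3, swap → [2, 24, 15, 6, 17, 3, 10, 7, 18, 4]
  6 vs larger child 18 at index 8, swap → [2, 24, 15, 18, 17, 3, 10, 7, 6, 4]
sift down from index 0:
  2 vs larger child 24 at index 1, swap → [24, 2, 15, 18, 17, 3, 10, 7, 6, 4]
  2 vs larger child 18 at index 3, swap → [24, 18, 15, 2, 17, 3, 10, 7, 6, 4]
  2 vs larger child 7 at index 7, swap → [24, 18, 15, 7, 17, 3, 10, 2, 6, 4]
resulting array: [24, 18, 15, 7, 17, 3, 10, 2, 6, 4]

9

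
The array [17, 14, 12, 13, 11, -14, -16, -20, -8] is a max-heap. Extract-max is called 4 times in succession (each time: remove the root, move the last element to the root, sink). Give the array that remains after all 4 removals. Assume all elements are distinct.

extract-max #1 returns 17:
  remove root 17; move last element -8 to root → [-8, 14, 12, 13, 11, -14, -16, -20]
  -8 vs larger child 14 at index 1, swap → [14, -8, 12, 13, 11, -14, -16, -20]
  -8 vs larger child 13 at index 3, swap → [14, 13, 12, -8, 11, -14, -16, -20]
extract-max #2 returns 14:
  remove root 14; move last element -20 to root → [-20, 13, 12, -8, 11, -14, -16]
  -20 vs larger child 13 at index 1, swap → [13, -20, 12, -8, 11, -14, -16]
  -20 vs larger child 11 at index 4, swap → [13, 11, 12, -8, -20, -14, -16]
extract-max #3 returns 13:
  remove root 13; move last element -16 to root → [-16, 11, 12, -8, -20, -14]
  -16 vs larger child 12 at index 2, swap → [12, 11, -16, -8, -20, -14]
  -16 vs only child -14 at index 5, swap → [12, 11, -14, -8, -20, -16]
extract-max #4 returns 12:
  remove root 12; move last element -16 to root → [-16, 11, -14, -8, -20]
  -16 vs larger child 11 at index 1, swap → [11, -16, -14, -8, -20]
  -16 vs larger child -8 at index 3, swap → [11, -8, -14, -16, -20]

[11, -8, -14, -16, -20]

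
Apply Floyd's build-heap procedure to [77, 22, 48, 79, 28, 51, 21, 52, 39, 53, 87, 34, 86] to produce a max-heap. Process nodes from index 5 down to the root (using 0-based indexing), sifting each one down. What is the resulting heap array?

[87, 79, 86, 77, 53, 51, 21, 52, 39, 22, 28, 34, 48]

sift down from index 5:
  51 vs larger child 86 at index 12, swap → [77, 22, 48, 79, 28, 86, 21, 52, 39, 53, 87, 34, 51]
sift down from index 4:
  28 vs larger child 87 at index 10, swap → [77, 22, 48, 79, 87, 86, 21, 52, 39, 53, 28, 34, 51]
sift down from index 3: already satisfies heap property
sift down from index 2:
  48 vs larger child 86 at index 5, swap → [77, 22, 86, 79, 87, 48, 21, 52, 39, 53, 28, 34, 51]
  48 vs larger child 51 at index 12, swap → [77, 22, 86, 79, 87, 51, 21, 52, 39, 53, 28, 34, 48]
sift down from index 1:
  22 vs larger child 87 at index 4, swap → [77, 87, 86, 79, 22, 51, 21, 52, 39, 53, 28, 34, 48]
  22 vs larger child 53 at index 9, swap → [77, 87, 86, 79, 53, 51, 21, 52, 39, 22, 28, 34, 48]
sift down from index 0:
  77 vs larger child 87 at index 1, swap → [87, 77, 86, 79, 53, 51, 21, 52, 39, 22, 28, 34, 48]
  77 vs larger child 79 at index 3, swap → [87, 79, 86, 77, 53, 51, 21, 52, 39, 22, 28, 34, 48]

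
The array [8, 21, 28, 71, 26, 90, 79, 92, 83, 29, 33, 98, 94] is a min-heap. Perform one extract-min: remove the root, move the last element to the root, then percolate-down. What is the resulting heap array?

remove root 8; move last element 94 to root → [94, 21, 28, 71, 26, 90, 79, 92, 83, 29, 33, 98]
94 vs smaller child 21 at index 1, swap → [21, 94, 28, 71, 26, 90, 79, 92, 83, 29, 33, 98]
94 vs smaller child 26 at index 4, swap → [21, 26, 28, 71, 94, 90, 79, 92, 83, 29, 33, 98]
94 vs smaller child 29 at index 9, swap → [21, 26, 28, 71, 29, 90, 79, 92, 83, 94, 33, 98]

[21, 26, 28, 71, 29, 90, 79, 92, 83, 94, 33, 98]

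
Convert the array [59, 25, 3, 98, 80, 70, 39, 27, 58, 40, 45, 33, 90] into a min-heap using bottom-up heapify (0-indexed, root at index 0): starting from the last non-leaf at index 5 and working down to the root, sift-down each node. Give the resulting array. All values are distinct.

[3, 25, 33, 27, 40, 59, 39, 98, 58, 80, 45, 70, 90]

sift down from index 5:
  70 vs smaller child 33 at index 11, swap → [59, 25, 3, 98, 80, 33, 39, 27, 58, 40, 45, 70, 90]
sift down from index 4:
  80 vs smaller child 40 at index 9, swap → [59, 25, 3, 98, 40, 33, 39, 27, 58, 80, 45, 70, 90]
sift down from index 3:
  98 vs smaller child 27 at index 7, swap → [59, 25, 3, 27, 40, 33, 39, 98, 58, 80, 45, 70, 90]
sift down from index 2: already satisfies heap property
sift down from index 1: already satisfies heap property
sift down from index 0:
  59 vs smaller child 3 at index 2, swap → [3, 25, 59, 27, 40, 33, 39, 98, 58, 80, 45, 70, 90]
  59 vs smaller child 33 at index 5, swap → [3, 25, 33, 27, 40, 59, 39, 98, 58, 80, 45, 70, 90]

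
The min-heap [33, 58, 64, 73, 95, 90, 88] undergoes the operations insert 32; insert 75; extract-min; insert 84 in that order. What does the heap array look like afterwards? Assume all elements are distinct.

[33, 58, 64, 73, 95, 90, 88, 75, 84]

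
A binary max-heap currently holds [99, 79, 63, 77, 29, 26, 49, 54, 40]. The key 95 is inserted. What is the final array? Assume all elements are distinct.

append 95 at index 9 → [99, 79, 63, 77, 29, 26, 49, 54, 40, 95]
95 > parent 29 at index 4, swap → [99, 79, 63, 77, 95, 26, 49, 54, 40, 29]
95 > parent 79 at index 1, swap → [99, 95, 63, 77, 79, 26, 49, 54, 40, 29]

[99, 95, 63, 77, 79, 26, 49, 54, 40, 29]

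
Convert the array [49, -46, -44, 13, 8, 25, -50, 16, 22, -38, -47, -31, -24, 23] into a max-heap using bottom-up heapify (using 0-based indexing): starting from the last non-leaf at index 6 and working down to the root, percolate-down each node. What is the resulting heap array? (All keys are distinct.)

sift down from index 6:
  -50 vs only child 23 at index 13, swap → [49, -46, -44, 13, 8, 25, 23, 16, 22, -38, -47, -31, -24, -50]
sift down from index 5: already satisfies heap property
sift down from index 4: already satisfies heap property
sift down from index 3:
  13 vs larger child 22 at index 8, swap → [49, -46, -44, 22, 8, 25, 23, 16, 13, -38, -47, -31, -24, -50]
sift down from index 2:
  -44 vs larger child 25 at index 5, swap → [49, -46, 25, 22, 8, -44, 23, 16, 13, -38, -47, -31, -24, -50]
  -44 vs larger child -24 at index 12, swap → [49, -46, 25, 22, 8, -24, 23, 16, 13, -38, -47, -31, -44, -50]
sift down from index 1:
  -46 vs larger child 22 at index 3, swap → [49, 22, 25, -46, 8, -24, 23, 16, 13, -38, -47, -31, -44, -50]
  -46 vs larger child 16 at index 7, swap → [49, 22, 25, 16, 8, -24, 23, -46, 13, -38, -47, -31, -44, -50]
sift down from index 0: already satisfies heap property

[49, 22, 25, 16, 8, -24, 23, -46, 13, -38, -47, -31, -44, -50]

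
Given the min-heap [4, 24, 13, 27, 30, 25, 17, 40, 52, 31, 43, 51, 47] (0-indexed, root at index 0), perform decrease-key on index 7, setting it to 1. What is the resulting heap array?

[1, 4, 13, 24, 30, 25, 17, 27, 52, 31, 43, 51, 47]

set index 7 from 40 to 1 → [4, 24, 13, 27, 30, 25, 17, 1, 52, 31, 43, 51, 47]
1 < parent 27 at index 3, swap → [4, 24, 13, 1, 30, 25, 17, 27, 52, 31, 43, 51, 47]
1 < parent 24 at index 1, swap → [4, 1, 13, 24, 30, 25, 17, 27, 52, 31, 43, 51, 47]
1 < parent 4 at index 0, swap → [1, 4, 13, 24, 30, 25, 17, 27, 52, 31, 43, 51, 47]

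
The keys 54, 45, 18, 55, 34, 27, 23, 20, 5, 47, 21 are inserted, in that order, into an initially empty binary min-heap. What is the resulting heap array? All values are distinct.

Insert 54:
  append 54 at index 0 → [54] (no swap needed)
Insert 45:
  append 45 at index 1 → [54, 45]
  45 < parent 54 at index 0, swap → [45, 54]
Insert 18:
  append 18 at index 2 → [45, 54, 18]
  18 < parent 45 at index 0, swap → [18, 54, 45]
Insert 55:
  append 55 at index 3 → [18, 54, 45, 55] (no swap needed)
Insert 34:
  append 34 at index 4 → [18, 54, 45, 55, 34]
  34 < parent 54 at index 1, swap → [18, 34, 45, 55, 54]
Insert 27:
  append 27 at index 5 → [18, 34, 45, 55, 54, 27]
  27 < parent 45 at index 2, swap → [18, 34, 27, 55, 54, 45]
Insert 23:
  append 23 at index 6 → [18, 34, 27, 55, 54, 45, 23]
  23 < parent 27 at index 2, swap → [18, 34, 23, 55, 54, 45, 27]
Insert 20:
  append 20 at index 7 → [18, 34, 23, 55, 54, 45, 27, 20]
  20 < parent 55 at index 3, swap → [18, 34, 23, 20, 54, 45, 27, 55]
  20 < parent 34 at index 1, swap → [18, 20, 23, 34, 54, 45, 27, 55]
Insert 5:
  append 5 at index 8 → [18, 20, 23, 34, 54, 45, 27, 55, 5]
  5 < parent 34 at index 3, swap → [18, 20, 23, 5, 54, 45, 27, 55, 34]
  5 < parent 20 at index 1, swap → [18, 5, 23, 20, 54, 45, 27, 55, 34]
  5 < parent 18 at index 0, swap → [5, 18, 23, 20, 54, 45, 27, 55, 34]
Insert 47:
  append 47 at index 9 → [5, 18, 23, 20, 54, 45, 27, 55, 34, 47]
  47 < parent 54 at index 4, swap → [5, 18, 23, 20, 47, 45, 27, 55, 34, 54]
Insert 21:
  append 21 at index 10 → [5, 18, 23, 20, 47, 45, 27, 55, 34, 54, 21]
  21 < parent 47 at index 4, swap → [5, 18, 23, 20, 21, 45, 27, 55, 34, 54, 47]

[5, 18, 23, 20, 21, 45, 27, 55, 34, 54, 47]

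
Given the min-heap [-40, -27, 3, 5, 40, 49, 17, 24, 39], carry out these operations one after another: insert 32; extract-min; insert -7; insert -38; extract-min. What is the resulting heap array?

[-27, -7, 3, 24, 5, 49, 17, 40, 39, 32]

insert 32:
  append 32 at index 9 → [-40, -27, 3, 5, 40, 49, 17, 24, 39, 32]
  32 < parent 40 at index 4, swap → [-40, -27, 3, 5, 32, 49, 17, 24, 39, 40]
extract-min → returns -40:
  remove root -40; move last element 40 to root → [40, -27, 3, 5, 32, 49, 17, 24, 39]
  40 vs smaller child -27 at index 1, swap → [-27, 40, 3, 5, 32, 49, 17, 24, 39]
  40 vs smaller child 5 at index 3, swap → [-27, 5, 3, 40, 32, 49, 17, 24, 39]
  40 vs smaller child 24 at index 7, swap → [-27, 5, 3, 24, 32, 49, 17, 40, 39]
insert -7:
  append -7 at index 9 → [-27, 5, 3, 24, 32, 49, 17, 40, 39, -7]
  -7 < parent 32 at index 4, swap → [-27, 5, 3, 24, -7, 49, 17, 40, 39, 32]
  -7 < parent 5 at index 1, swap → [-27, -7, 3, 24, 5, 49, 17, 40, 39, 32]
insert -38:
  append -38 at index 10 → [-27, -7, 3, 24, 5, 49, 17, 40, 39, 32, -38]
  -38 < parent 5 at index 4, swap → [-27, -7, 3, 24, -38, 49, 17, 40, 39, 32, 5]
  -38 < parent -7 at index 1, swap → [-27, -38, 3, 24, -7, 49, 17, 40, 39, 32, 5]
  -38 < parent -27 at index 0, swap → [-38, -27, 3, 24, -7, 49, 17, 40, 39, 32, 5]
extract-min → returns -38:
  remove root -38; move last element 5 to root → [5, -27, 3, 24, -7, 49, 17, 40, 39, 32]
  5 vs smaller child -27 at index 1, swap → [-27, 5, 3, 24, -7, 49, 17, 40, 39, 32]
  5 vs smaller child -7 at index 4, swap → [-27, -7, 3, 24, 5, 49, 17, 40, 39, 32]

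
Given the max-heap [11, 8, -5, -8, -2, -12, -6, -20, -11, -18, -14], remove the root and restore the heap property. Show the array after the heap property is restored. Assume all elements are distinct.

remove root 11; move last element -14 to root → [-14, 8, -5, -8, -2, -12, -6, -20, -11, -18]
-14 vs larger child 8 at index 1, swap → [8, -14, -5, -8, -2, -12, -6, -20, -11, -18]
-14 vs larger child -2 at index 4, swap → [8, -2, -5, -8, -14, -12, -6, -20, -11, -18]

[8, -2, -5, -8, -14, -12, -6, -20, -11, -18]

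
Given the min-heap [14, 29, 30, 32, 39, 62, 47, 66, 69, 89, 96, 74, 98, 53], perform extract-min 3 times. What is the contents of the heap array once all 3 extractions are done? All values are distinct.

[32, 39, 47, 53, 74, 62, 98, 66, 69, 89, 96]

extract-min #1 returns 14:
  remove root 14; move last element 53 to root → [53, 29, 30, 32, 39, 62, 47, 66, 69, 89, 96, 74, 98]
  53 vs smaller child 29 at index 1, swap → [29, 53, 30, 32, 39, 62, 47, 66, 69, 89, 96, 74, 98]
  53 vs smaller child 32 at index 3, swap → [29, 32, 30, 53, 39, 62, 47, 66, 69, 89, 96, 74, 98]
extract-min #2 returns 29:
  remove root 29; move last element 98 to root → [98, 32, 30, 53, 39, 62, 47, 66, 69, 89, 96, 74]
  98 vs smaller child 30 at index 2, swap → [30, 32, 98, 53, 39, 62, 47, 66, 69, 89, 96, 74]
  98 vs smaller child 47 at index 6, swap → [30, 32, 47, 53, 39, 62, 98, 66, 69, 89, 96, 74]
extract-min #3 returns 30:
  remove root 30; move last element 74 to root → [74, 32, 47, 53, 39, 62, 98, 66, 69, 89, 96]
  74 vs smaller child 32 at index 1, swap → [32, 74, 47, 53, 39, 62, 98, 66, 69, 89, 96]
  74 vs smaller child 39 at index 4, swap → [32, 39, 47, 53, 74, 62, 98, 66, 69, 89, 96]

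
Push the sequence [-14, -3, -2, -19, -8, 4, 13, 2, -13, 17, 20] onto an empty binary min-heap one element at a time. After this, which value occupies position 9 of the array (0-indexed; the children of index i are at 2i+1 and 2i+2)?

Insert -14:
  append -14 at index 0 → [-14] (no swap needed)
Insert -3:
  append -3 at index 1 → [-14, -3] (no swap needed)
Insert -2:
  append -2 at index 2 → [-14, -3, -2] (no swap needed)
Insert -19:
  append -19 at index 3 → [-14, -3, -2, -19]
  -19 < parent -3 at index 1, swap → [-14, -19, -2, -3]
  -19 < parent -14 at index 0, swap → [-19, -14, -2, -3]
Insert -8:
  append -8 at index 4 → [-19, -14, -2, -3, -8] (no swap needed)
Insert 4:
  append 4 at index 5 → [-19, -14, -2, -3, -8, 4] (no swap needed)
Insert 13:
  append 13 at index 6 → [-19, -14, -2, -3, -8, 4, 13] (no swap needed)
Insert 2:
  append 2 at index 7 → [-19, -14, -2, -3, -8, 4, 13, 2] (no swap needed)
Insert -13:
  append -13 at index 8 → [-19, -14, -2, -3, -8, 4, 13, 2, -13]
  -13 < parent -3 at index 3, swap → [-19, -14, -2, -13, -8, 4, 13, 2, -3]
Insert 17:
  append 17 at index 9 → [-19, -14, -2, -13, -8, 4, 13, 2, -3, 17] (no swap needed)
Insert 20:
  append 20 at index 10 → [-19, -14, -2, -13, -8, 4, 13, 2, -3, 17, 20] (no swap needed)
resulting array: [-19, -14, -2, -13, -8, 4, 13, 2, -3, 17, 20]

17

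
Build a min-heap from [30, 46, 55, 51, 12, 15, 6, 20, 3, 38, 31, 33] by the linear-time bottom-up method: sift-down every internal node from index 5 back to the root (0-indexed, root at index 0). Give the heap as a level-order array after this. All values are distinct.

sift down from index 5: already satisfies heap property
sift down from index 4: already satisfies heap property
sift down from index 3:
  51 vs smaller child 3 at index 8, swap → [30, 46, 55, 3, 12, 15, 6, 20, 51, 38, 31, 33]
sift down from index 2:
  55 vs smaller child 6 at index 6, swap → [30, 46, 6, 3, 12, 15, 55, 20, 51, 38, 31, 33]
sift down from index 1:
  46 vs smaller child 3 at index 3, swap → [30, 3, 6, 46, 12, 15, 55, 20, 51, 38, 31, 33]
  46 vs smaller child 20 at index 7, swap → [30, 3, 6, 20, 12, 15, 55, 46, 51, 38, 31, 33]
sift down from index 0:
  30 vs smaller child 3 at index 1, swap → [3, 30, 6, 20, 12, 15, 55, 46, 51, 38, 31, 33]
  30 vs smaller child 12 at index 4, swap → [3, 12, 6, 20, 30, 15, 55, 46, 51, 38, 31, 33]

[3, 12, 6, 20, 30, 15, 55, 46, 51, 38, 31, 33]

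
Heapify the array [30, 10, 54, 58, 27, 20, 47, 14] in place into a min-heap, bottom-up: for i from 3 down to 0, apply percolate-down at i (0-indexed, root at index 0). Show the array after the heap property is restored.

sift down from index 3:
  58 vs only child 14 at index 7, swap → [30, 10, 54, 14, 27, 20, 47, 58]
sift down from index 2:
  54 vs smaller child 20 at index 5, swap → [30, 10, 20, 14, 27, 54, 47, 58]
sift down from index 1: already satisfies heap property
sift down from index 0:
  30 vs smaller child 10 at index 1, swap → [10, 30, 20, 14, 27, 54, 47, 58]
  30 vs smaller child 14 at index 3, swap → [10, 14, 20, 30, 27, 54, 47, 58]

[10, 14, 20, 30, 27, 54, 47, 58]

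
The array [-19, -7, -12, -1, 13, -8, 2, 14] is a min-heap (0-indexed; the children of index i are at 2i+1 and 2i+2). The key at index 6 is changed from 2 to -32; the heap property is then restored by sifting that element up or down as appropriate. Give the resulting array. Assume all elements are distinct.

[-32, -7, -19, -1, 13, -8, -12, 14]

set index 6 from 2 to -32 → [-19, -7, -12, -1, 13, -8, -32, 14]
-32 < parent -12 at index 2, swap → [-19, -7, -32, -1, 13, -8, -12, 14]
-32 < parent -19 at index 0, swap → [-32, -7, -19, -1, 13, -8, -12, 14]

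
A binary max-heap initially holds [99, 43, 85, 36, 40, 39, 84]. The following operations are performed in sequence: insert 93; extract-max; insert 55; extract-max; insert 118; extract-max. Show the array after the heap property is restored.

insert 93:
  append 93 at index 7 → [99, 43, 85, 36, 40, 39, 84, 93]
  93 > parent 36 at index 3, swap → [99, 43, 85, 93, 40, 39, 84, 36]
  93 > parent 43 at index 1, swap → [99, 93, 85, 43, 40, 39, 84, 36]
extract-max → returns 99:
  remove root 99; move last element 36 to root → [36, 93, 85, 43, 40, 39, 84]
  36 vs larger child 93 at index 1, swap → [93, 36, 85, 43, 40, 39, 84]
  36 vs larger child 43 at index 3, swap → [93, 43, 85, 36, 40, 39, 84]
insert 55:
  append 55 at index 7 → [93, 43, 85, 36, 40, 39, 84, 55]
  55 > parent 36 at index 3, swap → [93, 43, 85, 55, 40, 39, 84, 36]
  55 > parent 43 at index 1, swap → [93, 55, 85, 43, 40, 39, 84, 36]
extract-max → returns 93:
  remove root 93; move last element 36 to root → [36, 55, 85, 43, 40, 39, 84]
  36 vs larger child 85 at index 2, swap → [85, 55, 36, 43, 40, 39, 84]
  36 vs larger child 84 at index 6, swap → [85, 55, 84, 43, 40, 39, 36]
insert 118:
  append 118 at index 7 → [85, 55, 84, 43, 40, 39, 36, 118]
  118 > parent 43 at index 3, swap → [85, 55, 84, 118, 40, 39, 36, 43]
  118 > parent 55 at index 1, swap → [85, 118, 84, 55, 40, 39, 36, 43]
  118 > parent 85 at index 0, swap → [118, 85, 84, 55, 40, 39, 36, 43]
extract-max → returns 118:
  remove root 118; move last element 43 to root → [43, 85, 84, 55, 40, 39, 36]
  43 vs larger child 85 at index 1, swap → [85, 43, 84, 55, 40, 39, 36]
  43 vs larger child 55 at index 3, swap → [85, 55, 84, 43, 40, 39, 36]

[85, 55, 84, 43, 40, 39, 36]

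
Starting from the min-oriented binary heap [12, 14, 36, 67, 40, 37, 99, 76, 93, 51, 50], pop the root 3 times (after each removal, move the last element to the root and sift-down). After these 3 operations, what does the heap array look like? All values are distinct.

[37, 40, 51, 67, 50, 93, 99, 76]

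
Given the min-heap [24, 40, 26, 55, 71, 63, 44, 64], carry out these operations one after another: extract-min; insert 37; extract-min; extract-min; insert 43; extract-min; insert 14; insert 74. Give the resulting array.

[14, 55, 43, 64, 71, 63, 44, 74]

extract-min → returns 24:
  remove root 24; move last element 64 to root → [64, 40, 26, 55, 71, 63, 44]
  64 vs smaller child 26 at index 2, swap → [26, 40, 64, 55, 71, 63, 44]
  64 vs smaller child 44 at index 6, swap → [26, 40, 44, 55, 71, 63, 64]
insert 37:
  append 37 at index 7 → [26, 40, 44, 55, 71, 63, 64, 37]
  37 < parent 55 at index 3, swap → [26, 40, 44, 37, 71, 63, 64, 55]
  37 < parent 40 at index 1, swap → [26, 37, 44, 40, 71, 63, 64, 55]
extract-min → returns 26:
  remove root 26; move last element 55 to root → [55, 37, 44, 40, 71, 63, 64]
  55 vs smaller child 37 at index 1, swap → [37, 55, 44, 40, 71, 63, 64]
  55 vs smaller child 40 at index 3, swap → [37, 40, 44, 55, 71, 63, 64]
extract-min → returns 37:
  remove root 37; move last element 64 to root → [64, 40, 44, 55, 71, 63]
  64 vs smaller child 40 at index 1, swap → [40, 64, 44, 55, 71, 63]
  64 vs smaller child 55 at index 3, swap → [40, 55, 44, 64, 71, 63]
insert 43:
  append 43 at index 6 → [40, 55, 44, 64, 71, 63, 43]
  43 < parent 44 at index 2, swap → [40, 55, 43, 64, 71, 63, 44]
extract-min → returns 40:
  remove root 40; move last element 44 to root → [44, 55, 43, 64, 71, 63]
  44 vs smaller child 43 at index 2, swap → [43, 55, 44, 64, 71, 63]
insert 14:
  append 14 at index 6 → [43, 55, 44, 64, 71, 63, 14]
  14 < parent 44 at index 2, swap → [43, 55, 14, 64, 71, 63, 44]
  14 < parent 43 at index 0, swap → [14, 55, 43, 64, 71, 63, 44]
insert 74:
  append 74 at index 7 → [14, 55, 43, 64, 71, 63, 44, 74] (no swap needed)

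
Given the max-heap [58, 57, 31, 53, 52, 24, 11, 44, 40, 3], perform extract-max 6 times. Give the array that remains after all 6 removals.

[31, 24, 11, 3]

extract-max #1 returns 58:
  remove root 58; move last element 3 to root → [3, 57, 31, 53, 52, 24, 11, 44, 40]
  3 vs larger child 57 at index 1, swap → [57, 3, 31, 53, 52, 24, 11, 44, 40]
  3 vs larger child 53 at index 3, swap → [57, 53, 31, 3, 52, 24, 11, 44, 40]
  3 vs larger child 44 at index 7, swap → [57, 53, 31, 44, 52, 24, 11, 3, 40]
extract-max #2 returns 57:
  remove root 57; move last element 40 to root → [40, 53, 31, 44, 52, 24, 11, 3]
  40 vs larger child 53 at index 1, swap → [53, 40, 31, 44, 52, 24, 11, 3]
  40 vs larger child 52 at index 4, swap → [53, 52, 31, 44, 40, 24, 11, 3]
extract-max #3 returns 53:
  remove root 53; move last element 3 to root → [3, 52, 31, 44, 40, 24, 11]
  3 vs larger child 52 at index 1, swap → [52, 3, 31, 44, 40, 24, 11]
  3 vs larger child 44 at index 3, swap → [52, 44, 31, 3, 40, 24, 11]
extract-max #4 returns 52:
  remove root 52; move last element 11 to root → [11, 44, 31, 3, 40, 24]
  11 vs larger child 44 at index 1, swap → [44, 11, 31, 3, 40, 24]
  11 vs larger child 40 at index 4, swap → [44, 40, 31, 3, 11, 24]
extract-max #5 returns 44:
  remove root 44; move last element 24 to root → [24, 40, 31, 3, 11]
  24 vs larger child 40 at index 1, swap → [40, 24, 31, 3, 11]
extract-max #6 returns 40:
  remove root 40; move last element 11 to root → [11, 24, 31, 3]
  11 vs larger child 31 at index 2, swap → [31, 24, 11, 3]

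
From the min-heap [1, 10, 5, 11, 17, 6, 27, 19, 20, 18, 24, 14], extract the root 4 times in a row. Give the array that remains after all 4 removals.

extract-min #1 returns 1:
  remove root 1; move last element 14 to root → [14, 10, 5, 11, 17, 6, 27, 19, 20, 18, 24]
  14 vs smaller child 5 at index 2, swap → [5, 10, 14, 11, 17, 6, 27, 19, 20, 18, 24]
  14 vs smaller child 6 at index 5, swap → [5, 10, 6, 11, 17, 14, 27, 19, 20, 18, 24]
extract-min #2 returns 5:
  remove root 5; move last element 24 to root → [24, 10, 6, 11, 17, 14, 27, 19, 20, 18]
  24 vs smaller child 6 at index 2, swap → [6, 10, 24, 11, 17, 14, 27, 19, 20, 18]
  24 vs smaller child 14 at index 5, swap → [6, 10, 14, 11, 17, 24, 27, 19, 20, 18]
extract-min #3 returns 6:
  remove root 6; move last element 18 to root → [18, 10, 14, 11, 17, 24, 27, 19, 20]
  18 vs smaller child 10 at index 1, swap → [10, 18, 14, 11, 17, 24, 27, 19, 20]
  18 vs smaller child 11 at index 3, swap → [10, 11, 14, 18, 17, 24, 27, 19, 20]
extract-min #4 returns 10:
  remove root 10; move last element 20 to root → [20, 11, 14, 18, 17, 24, 27, 19]
  20 vs smaller child 11 at index 1, swap → [11, 20, 14, 18, 17, 24, 27, 19]
  20 vs smaller child 17 at index 4, swap → [11, 17, 14, 18, 20, 24, 27, 19]

[11, 17, 14, 18, 20, 24, 27, 19]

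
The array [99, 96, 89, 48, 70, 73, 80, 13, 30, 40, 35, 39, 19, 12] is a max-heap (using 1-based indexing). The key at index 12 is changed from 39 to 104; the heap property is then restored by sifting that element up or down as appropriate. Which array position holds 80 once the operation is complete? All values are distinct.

set index 12 from 39 to 104 → [99, 96, 89, 48, 70, 73, 80, 13, 30, 40, 35, 104, 19, 12]
104 > parent 73 at index 6, swap → [99, 96, 89, 48, 70, 104, 80, 13, 30, 40, 35, 73, 19, 12]
104 > parent 89 at index 3, swap → [99, 96, 104, 48, 70, 89, 80, 13, 30, 40, 35, 73, 19, 12]
104 > parent 99 at index 1, swap → [104, 96, 99, 48, 70, 89, 80, 13, 30, 40, 35, 73, 19, 12]
resulting array: [104, 96, 99, 48, 70, 89, 80, 13, 30, 40, 35, 73, 19, 12]

7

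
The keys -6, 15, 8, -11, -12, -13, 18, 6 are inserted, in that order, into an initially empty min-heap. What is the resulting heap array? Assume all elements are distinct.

[-13, -11, -12, 6, -6, 8, 18, 15]

Insert -6:
  append -6 at index 0 → [-6] (no swap needed)
Insert 15:
  append 15 at index 1 → [-6, 15] (no swap needed)
Insert 8:
  append 8 at index 2 → [-6, 15, 8] (no swap needed)
Insert -11:
  append -11 at index 3 → [-6, 15, 8, -11]
  -11 < parent 15 at index 1, swap → [-6, -11, 8, 15]
  -11 < parent -6 at index 0, swap → [-11, -6, 8, 15]
Insert -12:
  append -12 at index 4 → [-11, -6, 8, 15, -12]
  -12 < parent -6 at index 1, swap → [-11, -12, 8, 15, -6]
  -12 < parent -11 at index 0, swap → [-12, -11, 8, 15, -6]
Insert -13:
  append -13 at index 5 → [-12, -11, 8, 15, -6, -13]
  -13 < parent 8 at index 2, swap → [-12, -11, -13, 15, -6, 8]
  -13 < parent -12 at index 0, swap → [-13, -11, -12, 15, -6, 8]
Insert 18:
  append 18 at index 6 → [-13, -11, -12, 15, -6, 8, 18] (no swap needed)
Insert 6:
  append 6 at index 7 → [-13, -11, -12, 15, -6, 8, 18, 6]
  6 < parent 15 at index 3, swap → [-13, -11, -12, 6, -6, 8, 18, 15]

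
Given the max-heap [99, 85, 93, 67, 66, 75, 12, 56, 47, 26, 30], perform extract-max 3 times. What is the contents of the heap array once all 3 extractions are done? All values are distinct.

extract-max #1 returns 99:
  remove root 99; move last element 30 to root → [30, 85, 93, 67, 66, 75, 12, 56, 47, 26]
  30 vs larger child 93 at index 2, swap → [93, 85, 30, 67, 66, 75, 12, 56, 47, 26]
  30 vs larger child 75 at index 5, swap → [93, 85, 75, 67, 66, 30, 12, 56, 47, 26]
extract-max #2 returns 93:
  remove root 93; move last element 26 to root → [26, 85, 75, 67, 66, 30, 12, 56, 47]
  26 vs larger child 85 at index 1, swap → [85, 26, 75, 67, 66, 30, 12, 56, 47]
  26 vs larger child 67 at index 3, swap → [85, 67, 75, 26, 66, 30, 12, 56, 47]
  26 vs larger child 56 at index 7, swap → [85, 67, 75, 56, 66, 30, 12, 26, 47]
extract-max #3 returns 85:
  remove root 85; move last element 47 to root → [47, 67, 75, 56, 66, 30, 12, 26]
  47 vs larger child 75 at index 2, swap → [75, 67, 47, 56, 66, 30, 12, 26]

[75, 67, 47, 56, 66, 30, 12, 26]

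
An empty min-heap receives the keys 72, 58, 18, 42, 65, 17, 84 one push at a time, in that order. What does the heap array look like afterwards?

Insert 72:
  append 72 at index 0 → [72] (no swap needed)
Insert 58:
  append 58 at index 1 → [72, 58]
  58 < parent 72 at index 0, swap → [58, 72]
Insert 18:
  append 18 at index 2 → [58, 72, 18]
  18 < parent 58 at index 0, swap → [18, 72, 58]
Insert 42:
  append 42 at index 3 → [18, 72, 58, 42]
  42 < parent 72 at index 1, swap → [18, 42, 58, 72]
Insert 65:
  append 65 at index 4 → [18, 42, 58, 72, 65] (no swap needed)
Insert 17:
  append 17 at index 5 → [18, 42, 58, 72, 65, 17]
  17 < parent 58 at index 2, swap → [18, 42, 17, 72, 65, 58]
  17 < parent 18 at index 0, swap → [17, 42, 18, 72, 65, 58]
Insert 84:
  append 84 at index 6 → [17, 42, 18, 72, 65, 58, 84] (no swap needed)

[17, 42, 18, 72, 65, 58, 84]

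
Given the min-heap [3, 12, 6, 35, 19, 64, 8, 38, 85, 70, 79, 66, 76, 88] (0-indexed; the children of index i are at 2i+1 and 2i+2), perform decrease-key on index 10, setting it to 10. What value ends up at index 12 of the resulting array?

76

set index 10 from 79 to 10 → [3, 12, 6, 35, 19, 64, 8, 38, 85, 70, 10, 66, 76, 88]
10 < parent 19 at index 4, swap → [3, 12, 6, 35, 10, 64, 8, 38, 85, 70, 19, 66, 76, 88]
10 < parent 12 at index 1, swap → [3, 10, 6, 35, 12, 64, 8, 38, 85, 70, 19, 66, 76, 88]
resulting array: [3, 10, 6, 35, 12, 64, 8, 38, 85, 70, 19, 66, 76, 88]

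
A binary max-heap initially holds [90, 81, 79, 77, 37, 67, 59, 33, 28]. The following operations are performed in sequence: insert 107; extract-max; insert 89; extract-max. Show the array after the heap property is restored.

[89, 81, 79, 77, 37, 67, 59, 33, 28]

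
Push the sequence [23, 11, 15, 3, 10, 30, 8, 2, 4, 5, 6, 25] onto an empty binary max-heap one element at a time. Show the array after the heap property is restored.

Insert 23:
  append 23 at index 0 → [23] (no swap needed)
Insert 11:
  append 11 at index 1 → [23, 11] (no swap needed)
Insert 15:
  append 15 at index 2 → [23, 11, 15] (no swap needed)
Insert 3:
  append 3 at index 3 → [23, 11, 15, 3] (no swap needed)
Insert 10:
  append 10 at index 4 → [23, 11, 15, 3, 10] (no swap needed)
Insert 30:
  append 30 at index 5 → [23, 11, 15, 3, 10, 30]
  30 > parent 15 at index 2, swap → [23, 11, 30, 3, 10, 15]
  30 > parent 23 at index 0, swap → [30, 11, 23, 3, 10, 15]
Insert 8:
  append 8 at index 6 → [30, 11, 23, 3, 10, 15, 8] (no swap needed)
Insert 2:
  append 2 at index 7 → [30, 11, 23, 3, 10, 15, 8, 2] (no swap needed)
Insert 4:
  append 4 at index 8 → [30, 11, 23, 3, 10, 15, 8, 2, 4]
  4 > parent 3 at index 3, swap → [30, 11, 23, 4, 10, 15, 8, 2, 3]
Insert 5:
  append 5 at index 9 → [30, 11, 23, 4, 10, 15, 8, 2, 3, 5] (no swap needed)
Insert 6:
  append 6 at index 10 → [30, 11, 23, 4, 10, 15, 8, 2, 3, 5, 6] (no swap needed)
Insert 25:
  append 25 at index 11 → [30, 11, 23, 4, 10, 15, 8, 2, 3, 5, 6, 25]
  25 > parent 15 at index 5, swap → [30, 11, 23, 4, 10, 25, 8, 2, 3, 5, 6, 15]
  25 > parent 23 at index 2, swap → [30, 11, 25, 4, 10, 23, 8, 2, 3, 5, 6, 15]

[30, 11, 25, 4, 10, 23, 8, 2, 3, 5, 6, 15]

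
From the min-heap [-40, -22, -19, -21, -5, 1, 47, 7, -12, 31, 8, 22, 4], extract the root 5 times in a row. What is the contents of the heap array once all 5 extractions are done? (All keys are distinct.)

extract-min #1 returns -40:
  remove root -40; move last element 4 to root → [4, -22, -19, -21, -5, 1, 47, 7, -12, 31, 8, 22]
  4 vs smaller child -22 at index 1, swap → [-22, 4, -19, -21, -5, 1, 47, 7, -12, 31, 8, 22]
  4 vs smaller child -21 at index 3, swap → [-22, -21, -19, 4, -5, 1, 47, 7, -12, 31, 8, 22]
  4 vs smaller child -12 at index 8, swap → [-22, -21, -19, -12, -5, 1, 47, 7, 4, 31, 8, 22]
extract-min #2 returns -22:
  remove root -22; move last element 22 to root → [22, -21, -19, -12, -5, 1, 47, 7, 4, 31, 8]
  22 vs smaller child -21 at index 1, swap → [-21, 22, -19, -12, -5, 1, 47, 7, 4, 31, 8]
  22 vs smaller child -12 at index 3, swap → [-21, -12, -19, 22, -5, 1, 47, 7, 4, 31, 8]
  22 vs smaller child 4 at index 8, swap → [-21, -12, -19, 4, -5, 1, 47, 7, 22, 31, 8]
extract-min #3 returns -21:
  remove root -21; move last element 8 to root → [8, -12, -19, 4, -5, 1, 47, 7, 22, 31]
  8 vs smaller child -19 at index 2, swap → [-19, -12, 8, 4, -5, 1, 47, 7, 22, 31]
  8 vs smaller child 1 at index 5, swap → [-19, -12, 1, 4, -5, 8, 47, 7, 22, 31]
extract-min #4 returns -19:
  remove root -19; move last element 31 to root → [31, -12, 1, 4, -5, 8, 47, 7, 22]
  31 vs smaller child -12 at index 1, swap → [-12, 31, 1, 4, -5, 8, 47, 7, 22]
  31 vs smaller child -5 at index 4, swap → [-12, -5, 1, 4, 31, 8, 47, 7, 22]
extract-min #5 returns -12:
  remove root -12; move last element 22 to root → [22, -5, 1, 4, 31, 8, 47, 7]
  22 vs smaller child -5 at index 1, swap → [-5, 22, 1, 4, 31, 8, 47, 7]
  22 vs smaller child 4 at index 3, swap → [-5, 4, 1, 22, 31, 8, 47, 7]
  22 vs only child 7 at index 7, swap → [-5, 4, 1, 7, 31, 8, 47, 22]

[-5, 4, 1, 7, 31, 8, 47, 22]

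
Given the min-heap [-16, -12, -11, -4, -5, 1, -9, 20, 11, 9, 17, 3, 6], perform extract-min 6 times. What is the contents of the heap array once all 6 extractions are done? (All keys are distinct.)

[1, 6, 3, 9, 11, 17, 20]

extract-min #1 returns -16:
  remove root -16; move last element 6 to root → [6, -12, -11, -4, -5, 1, -9, 20, 11, 9, 17, 3]
  6 vs smaller child -12 at index 1, swap → [-12, 6, -11, -4, -5, 1, -9, 20, 11, 9, 17, 3]
  6 vs smaller child -5 at index 4, swap → [-12, -5, -11, -4, 6, 1, -9, 20, 11, 9, 17, 3]
extract-min #2 returns -12:
  remove root -12; move last element 3 to root → [3, -5, -11, -4, 6, 1, -9, 20, 11, 9, 17]
  3 vs smaller child -11 at index 2, swap → [-11, -5, 3, -4, 6, 1, -9, 20, 11, 9, 17]
  3 vs smaller child -9 at index 6, swap → [-11, -5, -9, -4, 6, 1, 3, 20, 11, 9, 17]
extract-min #3 returns -11:
  remove root -11; move last element 17 to root → [17, -5, -9, -4, 6, 1, 3, 20, 11, 9]
  17 vs smaller child -9 at index 2, swap → [-9, -5, 17, -4, 6, 1, 3, 20, 11, 9]
  17 vs smaller child 1 at index 5, swap → [-9, -5, 1, -4, 6, 17, 3, 20, 11, 9]
extract-min #4 returns -9:
  remove root -9; move last element 9 to root → [9, -5, 1, -4, 6, 17, 3, 20, 11]
  9 vs smaller child -5 at index 1, swap → [-5, 9, 1, -4, 6, 17, 3, 20, 11]
  9 vs smaller child -4 at index 3, swap → [-5, -4, 1, 9, 6, 17, 3, 20, 11]
extract-min #5 returns -5:
  remove root -5; move last element 11 to root → [11, -4, 1, 9, 6, 17, 3, 20]
  11 vs smaller child -4 at index 1, swap → [-4, 11, 1, 9, 6, 17, 3, 20]
  11 vs smaller child 6 at index 4, swap → [-4, 6, 1, 9, 11, 17, 3, 20]
extract-min #6 returns -4:
  remove root -4; move last element 20 to root → [20, 6, 1, 9, 11, 17, 3]
  20 vs smaller child 1 at index 2, swap → [1, 6, 20, 9, 11, 17, 3]
  20 vs smaller child 3 at index 6, swap → [1, 6, 3, 9, 11, 17, 20]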